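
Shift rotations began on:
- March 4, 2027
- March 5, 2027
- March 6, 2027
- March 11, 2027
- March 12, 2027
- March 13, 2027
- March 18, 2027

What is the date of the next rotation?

March 19, 2027

Every event lands on a Thursday or Friday or Saturday (gaps cycle 1, 1, 5, 1, 1, 5).
So the schedule is: every Thursday, Friday and Saturday.
Next Friday: March 19, 2027.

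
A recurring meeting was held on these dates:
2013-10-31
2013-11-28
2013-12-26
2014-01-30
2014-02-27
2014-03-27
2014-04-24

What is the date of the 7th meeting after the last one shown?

2014-11-27

All Thursdays; the gaps (28, 28, 35, 28, 28, 28) vary with month length.
This is the last Thursday of each month.
Last Thursday of May 2014: 2014-05-29.
Last Thursday of June 2014: 2014-06-26.
Last Thursday of July 2014: 2014-07-31.
Last Thursday of August 2014: 2014-08-28.
September 2014 ends with Thursday 2014-09-25.
Last Thursday of October 2014: 2014-10-30.
November 2014 ends with Thursday 2014-11-27.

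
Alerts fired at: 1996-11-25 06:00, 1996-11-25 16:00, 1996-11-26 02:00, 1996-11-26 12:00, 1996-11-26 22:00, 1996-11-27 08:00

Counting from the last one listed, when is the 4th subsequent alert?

1996-11-29 00:00

The interval is a steady 10 hours (10, 10, 10, 10, 10).
1996-11-27 08:00 + 10 h = 1996-11-27 18:00.
1996-11-27 18:00 + 10 h = 1996-11-28 04:00.
1996-11-28 04:00 + 10 h = 1996-11-28 14:00.
1996-11-28 14:00 + 10 h = 1996-11-29 00:00.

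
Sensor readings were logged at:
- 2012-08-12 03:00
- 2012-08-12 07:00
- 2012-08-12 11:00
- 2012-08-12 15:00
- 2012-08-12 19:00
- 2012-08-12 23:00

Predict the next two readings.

2012-08-13 03:00, 2012-08-13 07:00

Spacing: 4, 4, 4, 4, 4 h — constant 4 h.
2012-08-12 23:00 + 4 h = 2012-08-13 03:00.
2012-08-13 03:00 + 4 h = 2012-08-13 07:00.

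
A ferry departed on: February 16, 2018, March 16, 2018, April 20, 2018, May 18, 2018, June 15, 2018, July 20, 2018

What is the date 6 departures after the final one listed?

These are Fridays at 28- or 35-day spacing (28, 35, 28, 28, 35).
The pattern: 3rd Friday of the month.
August 2018 — 3rd Friday is August 17, 2018.
3rd Friday of September 2018: September 21, 2018.
3rd Friday of October 2018: October 19, 2018.
November 2018 — 3rd Friday is November 16, 2018.
December 2018 — 3rd Friday is December 21, 2018.
January 2019 — 3rd Friday is January 18, 2019.

January 18, 2019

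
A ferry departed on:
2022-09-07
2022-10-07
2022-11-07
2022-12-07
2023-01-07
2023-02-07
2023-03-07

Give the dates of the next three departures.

The day-of-month is always 7 (30, 31, 30, 31, 31, 28 days between events).
So this recurs on the 7th of each month.
Next: April 2023 → 2023-04-07.
Next: May 2023 → 2023-05-07.
Next: June 2023 → 2023-06-07.

2023-04-07, 2023-05-07, 2023-06-07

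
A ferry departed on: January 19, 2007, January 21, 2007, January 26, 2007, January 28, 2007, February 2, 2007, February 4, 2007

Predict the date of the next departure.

February 9, 2007

The gap pattern 2, 5, 2, 5, 2 repeats every 2 events.
These are the Fridays and Sundays of each week.
Next Friday: February 9, 2007.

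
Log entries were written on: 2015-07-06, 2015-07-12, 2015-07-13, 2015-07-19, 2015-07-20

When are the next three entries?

2015-07-26, 2015-07-27, 2015-08-02

Every event lands on a Monday or Sunday (gaps cycle 6, 1, 6, 1).
So the schedule is: every Monday and Sunday.
Next Sunday: 2015-07-26.
Next Monday: 2015-07-27.
Next Sunday: 2015-08-02.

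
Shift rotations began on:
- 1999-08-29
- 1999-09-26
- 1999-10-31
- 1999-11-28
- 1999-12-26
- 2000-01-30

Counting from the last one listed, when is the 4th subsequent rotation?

2000-05-28

Every date is a Sunday; gaps 28, 35, 28, 28, 35 days.
Each is the last Sunday of its month (at least one falls on the 29th or later, ruling out '4th Sunday').
Last Sunday of February 2000: 2000-02-27.
March 2000 ends with Sunday 2000-03-26.
Last Sunday of April 2000: 2000-04-30.
May 2000 ends with Sunday 2000-05-28.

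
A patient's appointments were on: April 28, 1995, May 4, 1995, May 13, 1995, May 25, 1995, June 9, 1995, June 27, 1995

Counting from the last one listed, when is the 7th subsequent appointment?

January 23, 1996

Intervals are 6, 9, 12, 15, 18 days — an arithmetic progression with common difference 3.
Next gap: 21 days. June 27, 1995 + 21 days = July 18, 1995.
Next gap: 24 days. July 18, 1995 + 24 days = August 11, 1995.
Next gap: 27 days. August 11, 1995 + 27 days = September 7, 1995.
Next gap: 30 days. September 7, 1995 + 30 days = October 7, 1995.
Next gap: 33 days. October 7, 1995 + 33 days = November 9, 1995.
Next gap: 36 days. November 9, 1995 + 36 days = December 15, 1995.
Next gap: 39 days. December 15, 1995 + 39 days = January 23, 1996.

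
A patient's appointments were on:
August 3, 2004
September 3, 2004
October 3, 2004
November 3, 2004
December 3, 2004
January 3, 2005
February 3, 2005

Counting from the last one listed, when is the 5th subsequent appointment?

Gaps: 31, 30, 31, 30, 31, 31 days — not constant. Every event is on the 3rd of the month.
Pattern: the 3rd of each month.
March 2005: March 3, 2005.
April 2005: April 3, 2005.
Next: May 2005 → May 3, 2005.
Next: June 2005 → June 3, 2005.
July 2005: July 3, 2005.

July 3, 2005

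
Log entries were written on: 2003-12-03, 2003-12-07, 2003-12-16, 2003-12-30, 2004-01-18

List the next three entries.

2004-02-11, 2004-03-11, 2004-04-14

Intervals are 4, 9, 14, 19 days — an arithmetic progression with common difference 5.
Next gap: 24 days. 2004-01-18 + 24 days = 2004-02-11.
Next gap: 29 days. 2004-02-11 + 29 days = 2004-03-11.
Next gap: 34 days. 2004-03-11 + 34 days = 2004-04-14.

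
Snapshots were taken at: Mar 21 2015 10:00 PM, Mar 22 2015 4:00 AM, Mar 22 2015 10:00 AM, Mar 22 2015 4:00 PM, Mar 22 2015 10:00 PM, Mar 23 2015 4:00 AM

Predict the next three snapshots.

The interval is a steady 6 hours (6, 6, 6, 6, 6).
Mar 23 2015 4:00 AM + 6 h = Mar 23 2015 10:00 AM.
Mar 23 2015 10:00 AM + 6 h = Mar 23 2015 4:00 PM.
Mar 23 2015 4:00 PM + 6 h = Mar 23 2015 10:00 PM.

Mar 23 2015 10:00 AM, Mar 23 2015 4:00 PM, Mar 23 2015 10:00 PM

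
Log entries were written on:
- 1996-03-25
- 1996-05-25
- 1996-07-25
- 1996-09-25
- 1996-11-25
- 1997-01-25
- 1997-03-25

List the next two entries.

1997-05-25, 1997-07-25

Gaps: 61, 61, 62, 61, 61, 59 days — not constant. Every event is on the 25th of the month.
Pattern: the 25th of every 2 months.
Next: May 1997 → 1997-05-25.
Next: July 1997 → 1997-07-25.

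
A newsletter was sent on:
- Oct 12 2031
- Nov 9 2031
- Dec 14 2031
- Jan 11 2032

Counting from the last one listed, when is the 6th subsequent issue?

Gaps: 28, 35, 28 days — a mix of 28 and 35. Every date is a Sunday.
Each is the 2nd Sunday of its month.
2nd Sunday of February 2032: Feb 8 2032.
March 2032 — 2nd Sunday is Mar 14 2032.
2nd Sunday of April 2032: Apr 11 2032.
2nd Sunday of May 2032: May 9 2032.
June 2032 — 2nd Sunday is Jun 13 2032.
July 2032 — 2nd Sunday is Jul 11 2032.

Jul 11 2032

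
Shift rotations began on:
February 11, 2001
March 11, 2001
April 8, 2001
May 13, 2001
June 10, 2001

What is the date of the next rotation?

July 8, 2001

Gaps: 28, 28, 35, 28 days — a mix of 28 and 35. Every date is a Sunday.
Each is the 2nd Sunday of its month.
July 2001 — 2nd Sunday is July 8, 2001.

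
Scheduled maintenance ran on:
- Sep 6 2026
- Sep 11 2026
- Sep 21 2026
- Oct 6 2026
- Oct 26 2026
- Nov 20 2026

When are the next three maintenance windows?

The spacing grows by 5 each time: 5, 10, 15, 20, 25 days.
Next gap: 30 days. Nov 20 2026 + 30 days = Dec 20 2026.
Next gap: 35 days. Dec 20 2026 + 35 days = Jan 24 2027.
Next gap: 40 days. Jan 24 2027 + 40 days = Mar 5 2027.

Dec 20 2026, Jan 24 2027, Mar 5 2027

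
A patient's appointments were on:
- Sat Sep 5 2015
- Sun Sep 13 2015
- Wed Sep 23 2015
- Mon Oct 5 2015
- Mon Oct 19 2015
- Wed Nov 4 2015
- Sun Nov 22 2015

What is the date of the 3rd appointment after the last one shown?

Wed Jan 27 2016

The spacing grows by 2 each time: 8, 10, 12, 14, 16, 18 days.
Next gap: 20 days. Sun Nov 22 2015 + 20 days = Sat Dec 12 2015.
Next gap: 22 days. Sat Dec 12 2015 + 22 days = Sun Jan 3 2016.
Next gap: 24 days. Sun Jan 3 2016 + 24 days = Wed Jan 27 2016.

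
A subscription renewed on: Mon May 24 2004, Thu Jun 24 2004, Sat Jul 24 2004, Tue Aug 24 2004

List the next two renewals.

Fri Sep 24 2004, Sun Oct 24 2004

The day-of-month is always 24 (31, 30, 31 days between events).
So this recurs on the 24th of each month.
Next: September 2004 → Fri Sep 24 2004.
October 2004: Sun Oct 24 2004.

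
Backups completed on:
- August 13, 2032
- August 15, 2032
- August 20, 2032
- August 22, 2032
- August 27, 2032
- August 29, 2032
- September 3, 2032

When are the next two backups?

Gaps: 2, 5, 2, 5, 2, 5 days — not constant, but cyclic with period 2.
The events fall on every Friday and Sunday.
Next Sunday: September 5, 2032.
The following Friday is September 10, 2032.

September 5, 2032; September 10, 2032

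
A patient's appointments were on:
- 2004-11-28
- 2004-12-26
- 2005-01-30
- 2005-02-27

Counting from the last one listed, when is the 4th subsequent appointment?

Every date is a Sunday; gaps 28, 35, 28 days.
Each is the last Sunday of its month (at least one falls on the 29th or later, ruling out '4th Sunday').
March 2005 ends with Sunday 2005-03-27.
April 2005 ends with Sunday 2005-04-24.
Last Sunday of May 2005: 2005-05-29.
June 2005 ends with Sunday 2005-06-26.

2005-06-26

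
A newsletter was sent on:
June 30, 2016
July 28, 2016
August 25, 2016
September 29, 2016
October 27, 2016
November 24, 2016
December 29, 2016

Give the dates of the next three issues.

January 26, 2017; February 23, 2017; March 30, 2017

Every date is a Thursday; gaps 28, 28, 35, 28, 28, 35 days.
Each is the last Thursday of its month (at least one falls on the 29th or later, ruling out '4th Thursday').
January 2017 ends with Thursday January 26, 2017.
Last Thursday of February 2017: February 23, 2017.
March 2017 ends with Thursday March 30, 2017.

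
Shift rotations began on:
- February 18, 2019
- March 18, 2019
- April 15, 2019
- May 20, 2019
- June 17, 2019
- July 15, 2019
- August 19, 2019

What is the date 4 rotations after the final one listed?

December 16, 2019

These are Mondays at 28- or 35-day spacing (28, 28, 35, 28, 28, 35).
The pattern: 3rd Monday of the month.
September 2019 — 3rd Monday is September 16, 2019.
3rd Monday of October 2019: October 21, 2019.
November 2019 — 3rd Monday is November 18, 2019.
December 2019 — 3rd Monday is December 16, 2019.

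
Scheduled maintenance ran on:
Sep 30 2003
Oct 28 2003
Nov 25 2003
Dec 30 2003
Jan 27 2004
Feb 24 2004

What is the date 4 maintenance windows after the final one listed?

Jun 29 2004

All Tuesdays; the gaps (28, 28, 35, 28, 28) vary with month length.
This is the last Tuesday of each month.
March 2004 ends with Tuesday Mar 30 2004.
Last Tuesday of April 2004: Apr 27 2004.
Last Tuesday of May 2004: May 25 2004.
June 2004 ends with Tuesday Jun 29 2004.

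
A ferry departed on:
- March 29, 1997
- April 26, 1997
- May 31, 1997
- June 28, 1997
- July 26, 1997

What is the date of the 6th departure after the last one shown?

January 31, 1998

These are Saturdays with 28, 35, 28, 28-day gaps.
Each is the final Saturday of its month — March 29, 1997 is past the 28th, so '4th Saturday' doesn't fit.
August 1997 ends with Saturday August 30, 1997.
Last Saturday of September 1997: September 27, 1997.
October 1997 ends with Saturday October 25, 1997.
November 1997 ends with Saturday November 29, 1997.
December 1997 ends with Saturday December 27, 1997.
January 1998 ends with Saturday January 31, 1998.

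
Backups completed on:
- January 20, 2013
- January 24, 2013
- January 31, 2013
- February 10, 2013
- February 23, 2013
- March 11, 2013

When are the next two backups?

The spacing grows by 3 each time: 4, 7, 10, 13, 16 days.
Next gap: 19 days. March 11, 2013 + 19 days = March 30, 2013.
Next gap: 22 days. March 30, 2013 + 22 days = April 21, 2013.

March 30, 2013; April 21, 2013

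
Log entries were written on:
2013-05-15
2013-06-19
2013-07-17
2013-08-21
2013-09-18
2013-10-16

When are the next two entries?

2013-11-20, 2013-12-18

These are Wednesdays at 28- or 35-day spacing (35, 28, 35, 28, 28).
The pattern: 3rd Wednesday of the month.
3rd Wednesday of November 2013: 2013-11-20.
December 2013 — 3rd Wednesday is 2013-12-18.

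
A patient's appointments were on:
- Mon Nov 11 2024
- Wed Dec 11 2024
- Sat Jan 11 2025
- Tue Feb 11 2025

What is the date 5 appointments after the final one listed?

Fri Jul 11 2025

Each date is the 11th; the gaps (30, 31, 31) track the month lengths.
The rule is the 11th of each month.
Next: March 2025 → Tue Mar 11 2025.
April 2025: Fri Apr 11 2025.
May 2025: Sun May 11 2025.
Next: June 2025 → Wed Jun 11 2025.
July 2025: Fri Jul 11 2025.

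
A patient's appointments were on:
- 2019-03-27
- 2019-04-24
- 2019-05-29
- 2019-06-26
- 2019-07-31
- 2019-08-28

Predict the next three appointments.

2019-09-25, 2019-10-30, 2019-11-27

Every date is a Wednesday; gaps 28, 35, 28, 35, 28 days.
Each is the last Wednesday of its month (at least one falls on the 29th or later, ruling out '4th Wednesday').
September 2019 ends with Wednesday 2019-09-25.
Last Wednesday of October 2019: 2019-10-30.
Last Wednesday of November 2019: 2019-11-27.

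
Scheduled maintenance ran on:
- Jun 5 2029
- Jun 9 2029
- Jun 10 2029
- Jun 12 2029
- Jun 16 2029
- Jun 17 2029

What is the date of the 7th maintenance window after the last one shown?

The gap pattern 4, 1, 2, 4, 1 repeats every 3 events.
These are the Tuesdays, Saturdays and Sundays of each week.
The following Tuesday is Jun 19 2029.
Next Saturday: Jun 23 2029.
The following Sunday is Jun 24 2029.
Next Tuesday: Jun 26 2029.
Next Saturday: Jun 30 2029.
The following Sunday is Jul 1 2029.
The following Tuesday is Jul 3 2029.

Jul 3 2029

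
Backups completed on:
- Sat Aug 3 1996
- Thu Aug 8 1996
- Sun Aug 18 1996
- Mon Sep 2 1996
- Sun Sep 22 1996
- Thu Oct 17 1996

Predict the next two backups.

Gaps: 5, 10, 15, 20, 25 days — each gap is 5 larger than the previous one.
Next gap: 30 days. Thu Oct 17 1996 + 30 days = Sat Nov 16 1996.
Next gap: 35 days. Sat Nov 16 1996 + 35 days = Sat Dec 21 1996.

Sat Nov 16 1996, Sat Dec 21 1996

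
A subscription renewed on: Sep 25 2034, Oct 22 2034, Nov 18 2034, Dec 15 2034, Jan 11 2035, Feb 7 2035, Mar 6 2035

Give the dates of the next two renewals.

Apr 2 2035, Apr 29 2035

The spacing is 27, 27, 27, 27, 27, 27 days — always 27 days.
Mar 6 2035 + 27 days = Apr 2 2035.
Apr 2 2035 + 27 days = Apr 29 2035.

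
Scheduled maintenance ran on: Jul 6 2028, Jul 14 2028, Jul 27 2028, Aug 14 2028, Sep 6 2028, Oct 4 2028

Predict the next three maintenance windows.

Nov 6 2028, Dec 14 2028, Jan 26 2029

The spacing grows by 5 each time: 8, 13, 18, 23, 28 days.
Next gap: 33 days. Oct 4 2028 + 33 days = Nov 6 2028.
Next gap: 38 days. Nov 6 2028 + 38 days = Dec 14 2028.
Next gap: 43 days. Dec 14 2028 + 43 days = Jan 26 2029.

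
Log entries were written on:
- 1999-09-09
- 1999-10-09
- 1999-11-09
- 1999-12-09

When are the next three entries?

2000-01-09, 2000-02-09, 2000-03-09

The day-of-month is always 9 (30, 31, 30 days between events).
So this recurs on the 9th of each month.
January 2000: 2000-01-09.
February 2000: 2000-02-09.
Next: March 2000 → 2000-03-09.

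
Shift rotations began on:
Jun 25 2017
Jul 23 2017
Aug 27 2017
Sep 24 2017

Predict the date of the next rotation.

Gaps: 28, 35, 28 days — a mix of 28 and 35. Every date is a Sunday.
Each is the 4th Sunday of its month.
October 2017 — 4th Sunday is Oct 22 2017.

Oct 22 2017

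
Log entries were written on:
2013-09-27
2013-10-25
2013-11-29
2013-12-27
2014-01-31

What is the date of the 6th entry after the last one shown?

These are Fridays with 28, 35, 28, 35-day gaps.
Each is the final Friday of its month — 2013-11-29 is past the 28th, so '4th Friday' doesn't fit.
February 2014 ends with Friday 2014-02-28.
March 2014 ends with Friday 2014-03-28.
Last Friday of April 2014: 2014-04-25.
Last Friday of May 2014: 2014-05-30.
June 2014 ends with Friday 2014-06-27.
July 2014 ends with Friday 2014-07-25.

2014-07-25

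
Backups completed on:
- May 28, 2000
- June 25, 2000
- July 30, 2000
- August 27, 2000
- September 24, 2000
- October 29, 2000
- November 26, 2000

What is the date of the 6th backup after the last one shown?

All Sundays; the gaps (28, 35, 28, 28, 35, 28) vary with month length.
This is the last Sunday of each month.
Last Sunday of December 2000: December 31, 2000.
January 2001 ends with Sunday January 28, 2001.
February 2001 ends with Sunday February 25, 2001.
Last Sunday of March 2001: March 25, 2001.
Last Sunday of April 2001: April 29, 2001.
Last Sunday of May 2001: May 27, 2001.

May 27, 2001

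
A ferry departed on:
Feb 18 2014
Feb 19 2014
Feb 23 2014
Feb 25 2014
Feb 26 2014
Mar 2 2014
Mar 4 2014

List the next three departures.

Mar 5 2014, Mar 9 2014, Mar 11 2014

The gap pattern 1, 4, 2, 1, 4, 2 repeats every 3 events.
These are the Tuesdays, Wednesdays and Sundays of each week.
The following Wednesday is Mar 5 2014.
The following Sunday is Mar 9 2014.
The following Tuesday is Mar 11 2014.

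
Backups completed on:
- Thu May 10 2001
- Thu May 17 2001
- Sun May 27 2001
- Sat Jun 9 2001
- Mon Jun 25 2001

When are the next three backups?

Sat Jul 14 2001, Sun Aug 5 2001, Thu Aug 30 2001

Intervals are 7, 10, 13, 16 days — an arithmetic progression with common difference 3.
Next gap: 19 days. Mon Jun 25 2001 + 19 days = Sat Jul 14 2001.
Next gap: 22 days. Sat Jul 14 2001 + 22 days = Sun Aug 5 2001.
Next gap: 25 days. Sun Aug 5 2001 + 25 days = Thu Aug 30 2001.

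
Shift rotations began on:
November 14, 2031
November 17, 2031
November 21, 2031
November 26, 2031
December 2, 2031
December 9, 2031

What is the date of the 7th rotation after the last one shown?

February 24, 2032

Gaps: 3, 4, 5, 6, 7 days — each gap is 1 larger than the previous one.
Next gap: 8 days. December 9, 2031 + 8 days = December 17, 2031.
Next gap: 9 days. December 17, 2031 + 9 days = December 26, 2031.
Next gap: 10 days. December 26, 2031 + 10 days = January 5, 2032.
Next gap: 11 days. January 5, 2032 + 11 days = January 16, 2032.
Next gap: 12 days. January 16, 2032 + 12 days = January 28, 2032.
Next gap: 13 days. January 28, 2032 + 13 days = February 10, 2032.
Next gap: 14 days. February 10, 2032 + 14 days = February 24, 2032.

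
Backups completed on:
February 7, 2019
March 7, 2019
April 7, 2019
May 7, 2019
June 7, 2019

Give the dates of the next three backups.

The day-of-month is always 7 (28, 31, 30, 31 days between events).
So this recurs on the 7th of each month.
Next: July 2019 → July 7, 2019.
August 2019: August 7, 2019.
September 2019: September 7, 2019.

July 7, 2019; August 7, 2019; September 7, 2019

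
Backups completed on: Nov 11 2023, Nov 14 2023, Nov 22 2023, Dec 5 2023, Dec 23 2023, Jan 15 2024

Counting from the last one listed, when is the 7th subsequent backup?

Nov 11 2024

Gaps: 3, 8, 13, 18, 23 days — each gap is 5 larger than the previous one.
Next gap: 28 days. Jan 15 2024 + 28 days = Feb 12 2024.
Next gap: 33 days. Feb 12 2024 + 33 days = Mar 16 2024.
Next gap: 38 days. Mar 16 2024 + 38 days = Apr 23 2024.
Next gap: 43 days. Apr 23 2024 + 43 days = Jun 5 2024.
Next gap: 48 days. Jun 5 2024 + 48 days = Jul 23 2024.
Next gap: 53 days. Jul 23 2024 + 53 days = Sep 14 2024.
Next gap: 58 days. Sep 14 2024 + 58 days = Nov 11 2024.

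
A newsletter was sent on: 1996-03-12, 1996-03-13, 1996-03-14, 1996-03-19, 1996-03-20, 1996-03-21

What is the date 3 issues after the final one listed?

1996-03-28

Every event lands on a Tuesday or Wednesday or Thursday (gaps cycle 1, 1, 5, 1, 1).
So the schedule is: every Tuesday, Wednesday and Thursday.
Next Tuesday: 1996-03-26.
Next Wednesday: 1996-03-27.
Next Thursday: 1996-03-28.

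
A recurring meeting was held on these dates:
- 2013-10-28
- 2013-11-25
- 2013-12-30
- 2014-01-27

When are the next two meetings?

Every date is a Monday; gaps 28, 35, 28 days.
Each is the last Monday of its month (at least one falls on the 29th or later, ruling out '4th Monday').
Last Monday of February 2014: 2014-02-24.
Last Monday of March 2014: 2014-03-31.

2014-02-24, 2014-03-31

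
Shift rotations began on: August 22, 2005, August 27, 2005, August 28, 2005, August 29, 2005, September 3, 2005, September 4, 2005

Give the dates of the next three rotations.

The gap pattern 5, 1, 1, 5, 1 repeats every 3 events.
These are the Mondays, Saturdays and Sundays of each week.
Next Monday: September 5, 2005.
The following Saturday is September 10, 2005.
Next Sunday: September 11, 2005.

September 5, 2005; September 10, 2005; September 11, 2005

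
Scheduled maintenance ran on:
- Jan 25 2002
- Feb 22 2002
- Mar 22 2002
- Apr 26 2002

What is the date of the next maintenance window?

All dates are Fridays, 28, 28, 35 days apart.
Specifically, the 4th Friday of each month.
4th Friday of May 2002: May 24 2002.

May 24 2002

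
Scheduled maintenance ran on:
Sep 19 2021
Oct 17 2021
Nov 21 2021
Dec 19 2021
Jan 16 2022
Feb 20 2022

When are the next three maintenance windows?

Mar 20 2022, Apr 17 2022, May 15 2022

All dates are Sundays, 28, 35, 28, 28, 35 days apart.
Specifically, the 3rd Sunday of each month.
March 2022 — 3rd Sunday is Mar 20 2022.
April 2022 — 3rd Sunday is Apr 17 2022.
3rd Sunday of May 2022: May 15 2022.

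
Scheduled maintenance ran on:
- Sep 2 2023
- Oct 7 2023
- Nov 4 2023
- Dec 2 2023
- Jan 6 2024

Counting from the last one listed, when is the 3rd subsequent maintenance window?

All dates are Saturdays, 35, 28, 28, 35 days apart.
Specifically, the 1st Saturday of each month.
February 2024 — 1st Saturday is Feb 3 2024.
1st Saturday of March 2024: Mar 2 2024.
April 2024 — 1st Saturday is Apr 6 2024.

Apr 6 2024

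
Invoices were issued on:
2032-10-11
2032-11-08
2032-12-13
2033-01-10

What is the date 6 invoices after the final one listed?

2033-07-11

All dates are Mondays, 28, 35, 28 days apart.
Specifically, the 2nd Monday of each month.
2nd Monday of February 2033: 2033-02-14.
March 2033 — 2nd Monday is 2033-03-14.
2nd Monday of April 2033: 2033-04-11.
2nd Monday of May 2033: 2033-05-09.
2nd Monday of June 2033: 2033-06-13.
2nd Monday of July 2033: 2033-07-11.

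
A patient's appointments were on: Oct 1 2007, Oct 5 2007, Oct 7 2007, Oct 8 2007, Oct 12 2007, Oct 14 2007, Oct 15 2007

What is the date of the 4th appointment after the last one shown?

Oct 26 2007

Every event lands on a Monday or Friday or Sunday (gaps cycle 4, 2, 1, 4, 2, 1).
So the schedule is: every Monday, Friday and Sunday.
Next Friday: Oct 19 2007.
The following Sunday is Oct 21 2007.
The following Monday is Oct 22 2007.
Next Friday: Oct 26 2007.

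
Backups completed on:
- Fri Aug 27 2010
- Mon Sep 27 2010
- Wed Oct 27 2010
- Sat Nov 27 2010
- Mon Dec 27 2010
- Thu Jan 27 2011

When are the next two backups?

Sun Feb 27 2011, Sun Mar 27 2011

Gaps: 31, 30, 31, 30, 31 days — not constant. Every event is on the 27th of the month.
Pattern: the 27th of each month.
Next: February 2011 → Sun Feb 27 2011.
Next: March 2011 → Sun Mar 27 2011.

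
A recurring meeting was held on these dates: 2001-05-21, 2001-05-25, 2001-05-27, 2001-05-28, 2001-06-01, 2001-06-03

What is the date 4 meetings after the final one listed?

Gaps: 4, 2, 1, 4, 2 days — not constant, but cyclic with period 3.
The events fall on every Monday, Friday and Sunday.
The following Monday is 2001-06-04.
The following Friday is 2001-06-08.
Next Sunday: 2001-06-10.
Next Monday: 2001-06-11.

2001-06-11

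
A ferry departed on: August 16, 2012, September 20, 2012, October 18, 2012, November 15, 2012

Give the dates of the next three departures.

All dates are Thursdays, 35, 28, 28 days apart.
Specifically, the 3rd Thursday of each month.
December 2012 — 3rd Thursday is December 20, 2012.
3rd Thursday of January 2013: January 17, 2013.
3rd Thursday of February 2013: February 21, 2013.

December 20, 2012; January 17, 2013; February 21, 2013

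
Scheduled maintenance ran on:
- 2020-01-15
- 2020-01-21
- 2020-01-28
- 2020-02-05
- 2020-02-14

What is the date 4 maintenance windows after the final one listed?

2020-03-31

Gaps: 6, 7, 8, 9 days — each gap is 1 larger than the previous one.
Next gap: 10 days. 2020-02-14 + 10 days = 2020-02-24.
Next gap: 11 days. 2020-02-24 + 11 days = 2020-03-06.
Next gap: 12 days. 2020-03-06 + 12 days = 2020-03-18.
Next gap: 13 days. 2020-03-18 + 13 days = 2020-03-31.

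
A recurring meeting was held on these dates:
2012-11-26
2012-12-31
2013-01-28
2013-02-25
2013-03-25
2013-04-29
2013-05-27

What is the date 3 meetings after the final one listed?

2013-08-26

All Mondays; the gaps (35, 28, 28, 28, 35, 28) vary with month length.
This is the last Monday of each month.
Last Monday of June 2013: 2013-06-24.
Last Monday of July 2013: 2013-07-29.
Last Monday of August 2013: 2013-08-26.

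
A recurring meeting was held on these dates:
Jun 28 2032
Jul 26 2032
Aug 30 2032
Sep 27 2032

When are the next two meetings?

Every date is a Monday; gaps 28, 35, 28 days.
Each is the last Monday of its month (at least one falls on the 29th or later, ruling out '4th Monday').
Last Monday of October 2032: Oct 25 2032.
Last Monday of November 2032: Nov 29 2032.

Oct 25 2032, Nov 29 2032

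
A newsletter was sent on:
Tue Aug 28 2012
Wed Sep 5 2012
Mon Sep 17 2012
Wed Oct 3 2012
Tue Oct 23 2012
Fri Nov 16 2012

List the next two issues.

Fri Dec 14 2012, Tue Jan 15 2013

Intervals are 8, 12, 16, 20, 24 days — an arithmetic progression with common difference 4.
Next gap: 28 days. Fri Nov 16 2012 + 28 days = Fri Dec 14 2012.
Next gap: 32 days. Fri Dec 14 2012 + 32 days = Tue Jan 15 2013.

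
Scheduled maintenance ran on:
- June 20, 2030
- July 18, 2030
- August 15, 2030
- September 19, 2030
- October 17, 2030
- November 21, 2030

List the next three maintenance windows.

Gaps: 28, 28, 35, 28, 35 days — a mix of 28 and 35. Every date is a Thursday.
Each is the 3rd Thursday of its month.
December 2030 — 3rd Thursday is December 19, 2030.
January 2031 — 3rd Thursday is January 16, 2031.
3rd Thursday of February 2031: February 20, 2031.

December 19, 2030; January 16, 2031; February 20, 2031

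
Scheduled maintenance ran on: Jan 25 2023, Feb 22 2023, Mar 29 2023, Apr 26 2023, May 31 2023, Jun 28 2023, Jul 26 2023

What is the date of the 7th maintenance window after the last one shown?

Feb 28 2024

Every date is a Wednesday; gaps 28, 35, 28, 35, 28, 28 days.
Each is the last Wednesday of its month (at least one falls on the 29th or later, ruling out '4th Wednesday').
August 2023 ends with Wednesday Aug 30 2023.
September 2023 ends with Wednesday Sep 27 2023.
October 2023 ends with Wednesday Oct 25 2023.
November 2023 ends with Wednesday Nov 29 2023.
December 2023 ends with Wednesday Dec 27 2023.
Last Wednesday of January 2024: Jan 31 2024.
Last Wednesday of February 2024: Feb 28 2024.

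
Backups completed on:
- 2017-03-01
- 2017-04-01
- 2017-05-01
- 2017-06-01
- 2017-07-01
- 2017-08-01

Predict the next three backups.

Each date is the 1st; the gaps (31, 30, 31, 30, 31) track the month lengths.
The rule is the 1st of each month.
September 2017: 2017-09-01.
October 2017: 2017-10-01.
Next: November 2017 → 2017-11-01.

2017-09-01, 2017-10-01, 2017-11-01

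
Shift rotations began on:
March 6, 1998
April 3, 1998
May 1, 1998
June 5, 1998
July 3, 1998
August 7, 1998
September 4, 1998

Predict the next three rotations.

These are Fridays at 28- or 35-day spacing (28, 28, 35, 28, 35, 28).
The pattern: 1st Friday of the month.
1st Friday of October 1998: October 2, 1998.
November 1998 — 1st Friday is November 6, 1998.
1st Friday of December 1998: December 4, 1998.

October 2, 1998; November 6, 1998; December 4, 1998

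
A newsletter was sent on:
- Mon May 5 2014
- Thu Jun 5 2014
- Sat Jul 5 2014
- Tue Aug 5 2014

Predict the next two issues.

The day-of-month is always 5 (31, 30, 31 days between events).
So this recurs on the 5th of each month.
Next: September 2014 → Fri Sep 5 2014.
October 2014: Sun Oct 5 2014.

Fri Sep 5 2014, Sun Oct 5 2014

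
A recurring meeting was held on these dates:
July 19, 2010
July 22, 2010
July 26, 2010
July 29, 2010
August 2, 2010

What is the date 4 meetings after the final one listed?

August 16, 2010

Gaps: 3, 4, 3, 4 days — not constant, but cyclic with period 2.
The events fall on every Monday and Thursday.
Next Thursday: August 5, 2010.
The following Monday is August 9, 2010.
Next Thursday: August 12, 2010.
Next Monday: August 16, 2010.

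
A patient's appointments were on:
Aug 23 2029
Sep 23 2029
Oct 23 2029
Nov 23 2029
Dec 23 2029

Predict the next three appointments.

Jan 23 2030, Feb 23 2030, Mar 23 2030

Each date is the 23rd; the gaps (31, 30, 31, 30) track the month lengths.
The rule is the 23rd of each month.
January 2030: Jan 23 2030.
February 2030: Feb 23 2030.
Next: March 2030 → Mar 23 2030.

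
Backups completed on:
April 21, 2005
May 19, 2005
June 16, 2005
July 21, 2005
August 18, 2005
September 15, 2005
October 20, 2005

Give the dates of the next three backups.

November 17, 2005; December 15, 2005; January 19, 2006

All dates are Thursdays, 28, 28, 35, 28, 28, 35 days apart.
Specifically, the 3rd Thursday of each month.
3rd Thursday of November 2005: November 17, 2005.
December 2005 — 3rd Thursday is December 15, 2005.
January 2006 — 3rd Thursday is January 19, 2006.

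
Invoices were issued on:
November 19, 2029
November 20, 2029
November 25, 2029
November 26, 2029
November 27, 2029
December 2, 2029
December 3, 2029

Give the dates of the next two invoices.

December 4, 2029; December 9, 2029

Gaps: 1, 5, 1, 1, 5, 1 days — not constant, but cyclic with period 3.
The events fall on every Monday, Tuesday and Sunday.
Next Tuesday: December 4, 2029.
The following Sunday is December 9, 2029.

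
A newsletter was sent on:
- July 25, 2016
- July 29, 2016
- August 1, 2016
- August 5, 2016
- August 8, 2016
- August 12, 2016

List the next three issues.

Every event lands on a Monday or Friday (gaps cycle 4, 3, 4, 3, 4).
So the schedule is: every Monday and Friday.
The following Monday is August 15, 2016.
Next Friday: August 19, 2016.
The following Monday is August 22, 2016.

August 15, 2016; August 19, 2016; August 22, 2016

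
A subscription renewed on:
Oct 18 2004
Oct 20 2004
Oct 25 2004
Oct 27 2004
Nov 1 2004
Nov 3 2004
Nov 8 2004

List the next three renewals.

Gaps: 2, 5, 2, 5, 2, 5 days — not constant, but cyclic with period 2.
The events fall on every Monday and Wednesday.
Next Wednesday: Nov 10 2004.
Next Monday: Nov 15 2004.
The following Wednesday is Nov 17 2004.

Nov 10 2004, Nov 15 2004, Nov 17 2004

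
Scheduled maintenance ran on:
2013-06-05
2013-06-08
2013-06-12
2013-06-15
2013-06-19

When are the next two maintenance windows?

2013-06-22, 2013-06-26

Every event lands on a Wednesday or Saturday (gaps cycle 3, 4, 3, 4).
So the schedule is: every Wednesday and Saturday.
The following Saturday is 2013-06-22.
Next Wednesday: 2013-06-26.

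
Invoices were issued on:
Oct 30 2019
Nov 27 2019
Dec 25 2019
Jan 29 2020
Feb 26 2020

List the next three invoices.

These are Wednesdays with 28, 28, 35, 28-day gaps.
Each is the final Wednesday of its month — Oct 30 2019 is past the 28th, so '4th Wednesday' doesn't fit.
Last Wednesday of March 2020: Mar 25 2020.
April 2020 ends with Wednesday Apr 29 2020.
Last Wednesday of May 2020: May 27 2020.

Mar 25 2020, Apr 29 2020, May 27 2020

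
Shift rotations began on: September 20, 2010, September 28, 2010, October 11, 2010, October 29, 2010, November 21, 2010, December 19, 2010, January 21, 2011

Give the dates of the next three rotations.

February 28, 2011; April 12, 2011; May 30, 2011

The spacing grows by 5 each time: 8, 13, 18, 23, 28, 33 days.
Next gap: 38 days. January 21, 2011 + 38 days = February 28, 2011.
Next gap: 43 days. February 28, 2011 + 43 days = April 12, 2011.
Next gap: 48 days. April 12, 2011 + 48 days = May 30, 2011.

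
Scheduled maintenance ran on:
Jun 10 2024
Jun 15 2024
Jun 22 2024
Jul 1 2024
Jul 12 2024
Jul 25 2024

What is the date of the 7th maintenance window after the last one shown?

The spacing grows by 2 each time: 5, 7, 9, 11, 13 days.
Next gap: 15 days. Jul 25 2024 + 15 days = Aug 9 2024.
Next gap: 17 days. Aug 9 2024 + 17 days = Aug 26 2024.
Next gap: 19 days. Aug 26 2024 + 19 days = Sep 14 2024.
Next gap: 21 days. Sep 14 2024 + 21 days = Oct 5 2024.
Next gap: 23 days. Oct 5 2024 + 23 days = Oct 28 2024.
Next gap: 25 days. Oct 28 2024 + 25 days = Nov 22 2024.
Next gap: 27 days. Nov 22 2024 + 27 days = Dec 19 2024.

Dec 19 2024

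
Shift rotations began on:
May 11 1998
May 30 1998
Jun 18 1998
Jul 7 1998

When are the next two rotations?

Jul 26 1998, Aug 14 1998

Every event comes 19 days after the last (19, 19, 19).
Jul 7 1998 + 19 days = Jul 26 1998.
Jul 26 1998 + 19 days = Aug 14 1998.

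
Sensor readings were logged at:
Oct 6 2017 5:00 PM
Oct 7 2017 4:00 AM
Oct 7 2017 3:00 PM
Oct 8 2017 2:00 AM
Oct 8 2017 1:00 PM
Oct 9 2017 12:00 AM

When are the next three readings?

Oct 9 2017 11:00 AM, Oct 9 2017 10:00 PM, Oct 10 2017 9:00 AM

Gaps: 11, 11, 11, 11, 11 hours — each event is 11 hours after the previous one.
Oct 9 2017 12:00 AM + 11 h = Oct 9 2017 11:00 AM.
Oct 9 2017 11:00 AM + 11 h = Oct 9 2017 10:00 PM.
Oct 9 2017 10:00 PM + 11 h = Oct 10 2017 9:00 AM.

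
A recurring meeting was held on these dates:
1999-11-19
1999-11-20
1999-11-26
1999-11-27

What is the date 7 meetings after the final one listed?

The gap pattern 1, 6, 1 repeats every 2 events.
These are the Fridays and Saturdays of each week.
The following Friday is 1999-12-03.
The following Saturday is 1999-12-04.
The following Friday is 1999-12-10.
The following Saturday is 1999-12-11.
The following Friday is 1999-12-17.
Next Saturday: 1999-12-18.
Next Friday: 1999-12-24.

1999-12-24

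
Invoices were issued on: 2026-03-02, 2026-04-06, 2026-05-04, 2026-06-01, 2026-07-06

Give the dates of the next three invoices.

2026-08-03, 2026-09-07, 2026-10-05

These are Mondays at 28- or 35-day spacing (35, 28, 28, 35).
The pattern: 1st Monday of the month.
August 2026 — 1st Monday is 2026-08-03.
September 2026 — 1st Monday is 2026-09-07.
October 2026 — 1st Monday is 2026-10-05.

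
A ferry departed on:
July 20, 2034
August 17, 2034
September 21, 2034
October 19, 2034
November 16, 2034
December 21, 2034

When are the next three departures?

January 18, 2035; February 15, 2035; March 15, 2035

These are Thursdays at 28- or 35-day spacing (28, 35, 28, 28, 35).
The pattern: 3rd Thursday of the month.
January 2035 — 3rd Thursday is January 18, 2035.
3rd Thursday of February 2035: February 15, 2035.
3rd Thursday of March 2035: March 15, 2035.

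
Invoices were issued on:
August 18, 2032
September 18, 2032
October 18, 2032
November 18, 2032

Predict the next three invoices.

December 18, 2032; January 18, 2033; February 18, 2033

Each date is the 18th; the gaps (31, 30, 31) track the month lengths.
The rule is the 18th of each month.
December 2032: December 18, 2032.
January 2033: January 18, 2033.
February 2033: February 18, 2033.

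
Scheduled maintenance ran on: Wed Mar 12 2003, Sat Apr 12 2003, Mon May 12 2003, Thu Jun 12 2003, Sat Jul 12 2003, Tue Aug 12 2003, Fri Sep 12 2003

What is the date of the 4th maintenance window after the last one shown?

Gaps: 31, 30, 31, 30, 31, 31 days — not constant. Every event is on the 12th of the month.
Pattern: the 12th of each month.
Next: October 2003 → Sun Oct 12 2003.
Next: November 2003 → Wed Nov 12 2003.
Next: December 2003 → Fri Dec 12 2003.
January 2004: Mon Jan 12 2004.

Mon Jan 12 2004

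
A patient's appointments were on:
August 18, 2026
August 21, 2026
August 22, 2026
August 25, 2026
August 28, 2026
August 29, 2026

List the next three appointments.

The gap pattern 3, 1, 3, 3, 1 repeats every 3 events.
These are the Tuesdays, Fridays and Saturdays of each week.
Next Tuesday: September 1, 2026.
The following Friday is September 4, 2026.
The following Saturday is September 5, 2026.

September 1, 2026; September 4, 2026; September 5, 2026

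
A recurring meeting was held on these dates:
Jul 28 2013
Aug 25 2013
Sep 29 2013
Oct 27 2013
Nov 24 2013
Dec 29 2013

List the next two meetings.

All Sundays; the gaps (28, 35, 28, 28, 35) vary with month length.
This is the last Sunday of each month.
Last Sunday of January 2014: Jan 26 2014.
Last Sunday of February 2014: Feb 23 2014.

Jan 26 2014, Feb 23 2014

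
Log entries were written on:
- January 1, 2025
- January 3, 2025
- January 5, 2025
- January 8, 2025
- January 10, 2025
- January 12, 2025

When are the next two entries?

Gaps: 2, 2, 3, 2, 2 days — not constant, but cyclic with period 3.
The events fall on every Wednesday, Friday and Sunday.
The following Wednesday is January 15, 2025.
The following Friday is January 17, 2025.

January 15, 2025; January 17, 2025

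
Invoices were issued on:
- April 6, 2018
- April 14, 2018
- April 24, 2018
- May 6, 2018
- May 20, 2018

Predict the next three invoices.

June 5, 2018; June 23, 2018; July 13, 2018

The spacing grows by 2 each time: 8, 10, 12, 14 days.
Next gap: 16 days. May 20, 2018 + 16 days = June 5, 2018.
Next gap: 18 days. June 5, 2018 + 18 days = June 23, 2018.
Next gap: 20 days. June 23, 2018 + 20 days = July 13, 2018.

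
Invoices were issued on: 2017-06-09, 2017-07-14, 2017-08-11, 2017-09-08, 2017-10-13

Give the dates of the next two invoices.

2017-11-10, 2017-12-08

These are Fridays at 28- or 35-day spacing (35, 28, 28, 35).
The pattern: 2nd Friday of the month.
November 2017 — 2nd Friday is 2017-11-10.
December 2017 — 2nd Friday is 2017-12-08.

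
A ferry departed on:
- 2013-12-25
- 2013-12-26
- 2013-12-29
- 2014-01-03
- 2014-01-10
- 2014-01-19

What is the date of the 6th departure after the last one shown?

2014-04-25

Intervals are 1, 3, 5, 7, 9 days — an arithmetic progression with common difference 2.
Next gap: 11 days. 2014-01-19 + 11 days = 2014-01-30.
Next gap: 13 days. 2014-01-30 + 13 days = 2014-02-12.
Next gap: 15 days. 2014-02-12 + 15 days = 2014-02-27.
Next gap: 17 days. 2014-02-27 + 17 days = 2014-03-16.
Next gap: 19 days. 2014-03-16 + 19 days = 2014-04-04.
Next gap: 21 days. 2014-04-04 + 21 days = 2014-04-25.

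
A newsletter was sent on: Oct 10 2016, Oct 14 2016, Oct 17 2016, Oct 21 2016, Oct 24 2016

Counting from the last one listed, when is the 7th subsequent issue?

The gap pattern 4, 3, 4, 3 repeats every 2 events.
These are the Mondays and Fridays of each week.
The following Friday is Oct 28 2016.
Next Monday: Oct 31 2016.
Next Friday: Nov 4 2016.
Next Monday: Nov 7 2016.
Next Friday: Nov 11 2016.
The following Monday is Nov 14 2016.
The following Friday is Nov 18 2016.

Nov 18 2016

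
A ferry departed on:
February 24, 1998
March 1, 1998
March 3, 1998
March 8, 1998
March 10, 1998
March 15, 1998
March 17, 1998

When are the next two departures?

Every event lands on a Tuesday or Sunday (gaps cycle 5, 2, 5, 2, 5, 2).
So the schedule is: every Tuesday and Sunday.
Next Sunday: March 22, 1998.
Next Tuesday: March 24, 1998.

March 22, 1998; March 24, 1998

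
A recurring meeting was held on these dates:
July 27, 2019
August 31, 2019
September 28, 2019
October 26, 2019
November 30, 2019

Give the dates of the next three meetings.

December 28, 2019; January 25, 2020; February 29, 2020

All Saturdays; the gaps (35, 28, 28, 35) vary with month length.
This is the last Saturday of each month.
December 2019 ends with Saturday December 28, 2019.
January 2020 ends with Saturday January 25, 2020.
February 2020 ends with Saturday February 29, 2020.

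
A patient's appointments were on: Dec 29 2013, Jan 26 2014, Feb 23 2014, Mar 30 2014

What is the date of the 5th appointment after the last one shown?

Every date is a Sunday; gaps 28, 28, 35 days.
Each is the last Sunday of its month (at least one falls on the 29th or later, ruling out '4th Sunday').
April 2014 ends with Sunday Apr 27 2014.
May 2014 ends with Sunday May 25 2014.
June 2014 ends with Sunday Jun 29 2014.
July 2014 ends with Sunday Jul 27 2014.
August 2014 ends with Sunday Aug 31 2014.

Aug 31 2014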